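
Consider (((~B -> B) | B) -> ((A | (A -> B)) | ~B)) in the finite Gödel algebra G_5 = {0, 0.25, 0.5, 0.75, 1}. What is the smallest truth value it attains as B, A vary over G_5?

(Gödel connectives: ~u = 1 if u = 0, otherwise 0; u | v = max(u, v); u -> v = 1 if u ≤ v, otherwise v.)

0.50

The minimum is attained at B = 0.25, A = 0.5:
  ~B: Gödel ¬ of 0.25 = 0 (operand ≠ 0)
  (~B -> B): 0 ≤ 0.25, so result = 1
  ((~B -> B) | B) = max(1, 0.25) = 1
  (A -> B): 0.5 > 0.25, so result = 0.25
  (A | (A -> B)) = max(0.5, 0.25) = 0.5
  ~B: Gödel ¬ of 0.25 = 0 (operand ≠ 0)
  ((A | (A -> B)) | ~B) = max(0.5, 0) = 0.5
  (((~B -> B) | B) -> ((A | (A -> B)) | ~B)): 1 > 0.5, so result = 0.5
Checking all 25 assignments confirms none give a value below 0.50.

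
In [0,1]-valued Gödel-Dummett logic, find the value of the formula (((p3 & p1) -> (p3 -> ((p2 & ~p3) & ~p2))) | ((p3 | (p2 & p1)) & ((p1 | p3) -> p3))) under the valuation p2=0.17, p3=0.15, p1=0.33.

0.15

(p3 & p1) = min(0.15, 0.33) = 0.15
~p3: Gödel ¬ of 0.15 = 0 (operand ≠ 0)
(p2 & ~p3) = min(0.17, 0) = 0
~p2: Gödel ¬ of 0.17 = 0 (operand ≠ 0)
((p2 & ~p3) & ~p2) = min(0, 0) = 0
(p3 -> ((p2 & ~p3) & ~p2)): 0.15 > 0, so result = 0
((p3 & p1) -> (p3 -> ((p2 & ~p3) & ~p2))): 0.15 > 0, so result = 0
(p2 & p1) = min(0.17, 0.33) = 0.17
(p3 | (p2 & p1)) = max(0.15, 0.17) = 0.17
(p1 | p3) = max(0.33, 0.15) = 0.33
((p1 | p3) -> p3): 0.33 > 0.15, so result = 0.15
((p3 | (p2 & p1)) & ((p1 | p3) -> p3)) = min(0.17, 0.15) = 0.15
(((p3 & p1) -> (p3 -> ((p2 & ~p3) & ~p2))) | ((p3 | (p2 & p1)) & ((p1 | p3) -> p3))) = max(0, 0.15) = 0.15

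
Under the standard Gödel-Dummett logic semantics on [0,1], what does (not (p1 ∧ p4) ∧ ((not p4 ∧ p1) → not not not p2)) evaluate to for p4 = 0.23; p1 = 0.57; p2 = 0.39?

0.00

(p1 ∧ p4) = min(0.57, 0.23) = 0.23
not (p1 ∧ p4): Gödel ¬ of 0.23 = 0 (operand ≠ 0)
not p4: Gödel ¬ of 0.23 = 0 (operand ≠ 0)
(not p4 ∧ p1) = min(0, 0.57) = 0
not p2: Gödel ¬ of 0.39 = 0 (operand ≠ 0)
not not p2: Gödel ¬ of 0 = 1 (operand is 0)
not not not p2: Gödel ¬ of 1 = 0 (operand ≠ 0)
((not p4 ∧ p1) → not not not p2): 0 ≤ 0, so result = 1
(not (p1 ∧ p4) ∧ ((not p4 ∧ p1) → not not not p2)) = min(0, 1) = 0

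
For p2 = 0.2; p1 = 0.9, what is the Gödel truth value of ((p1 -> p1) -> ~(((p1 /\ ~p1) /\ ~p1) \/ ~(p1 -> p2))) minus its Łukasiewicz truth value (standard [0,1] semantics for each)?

0.70

Gödel evaluation:
  (p1 -> p1): 0.9 ≤ 0.9, so result = 1
  ~p1: Gödel ¬ of 0.9 = 0 (operand ≠ 0)
  (p1 /\ ~p1) = min(0.9, 0) = 0
  ~p1: Gödel ¬ of 0.9 = 0 (operand ≠ 0)
  ((p1 /\ ~p1) /\ ~p1) = min(0, 0) = 0
  (p1 -> p2): 0.9 > 0.2, so result = 0.2
  ~(p1 -> p2): Gödel ¬ of 0.2 = 0 (operand ≠ 0)
  (((p1 /\ ~p1) /\ ~p1) \/ ~(p1 -> p2)) = max(0, 0) = 0
  ~(((p1 /\ ~p1) /\ ~p1) \/ ~(p1 -> p2)): Gödel ¬ of 0 = 1 (operand is 0)
  ((p1 -> p1) -> ~(((p1 /\ ~p1) /\ ~p1) \/ ~(p1 -> p2))): 1 ≤ 1, so result = 1
  Gödel value = 1
Łukasiewicz evaluation:
  (p1 -> p1): min(1, 1 − 0.9 + 0.9) = 1
  ~p1: Łukasiewicz ¬ gives 1 − 0.9 = 0.1
  (p1 /\ ~p1) = min(0.9, 0.1) = 0.1
  ~p1: Łukasiewicz ¬ gives 1 − 0.9 = 0.1
  ((p1 /\ ~p1) /\ ~p1) = min(0.1, 0.1) = 0.1
  (p1 -> p2): min(1, 1 − 0.9 + 0.2) = 0.3
  ~(p1 -> p2): Łukasiewicz ¬ gives 1 − 0.3 = 0.7
  (((p1 /\ ~p1) /\ ~p1) \/ ~(p1 -> p2)) = max(0.1, 0.7) = 0.7
  ~(((p1 /\ ~p1) /\ ~p1) \/ ~(p1 -> p2)): Łukasiewicz ¬ gives 1 − 0.7 = 0.3
  ((p1 -> p1) -> ~(((p1 /\ ~p1) /\ ~p1) \/ ~(p1 -> p2))): min(1, 1 − 1 + 0.3) = 0.3
  Łukasiewicz value = 0.3
Difference: 1 − 0.3 = 0.70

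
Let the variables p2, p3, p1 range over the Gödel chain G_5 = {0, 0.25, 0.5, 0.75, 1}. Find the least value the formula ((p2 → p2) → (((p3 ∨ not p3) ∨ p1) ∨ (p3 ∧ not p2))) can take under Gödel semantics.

The minimum is attained at p2 = 0, p3 = 0.25, p1 = 0:
  (p2 → p2): 0 ≤ 0, so result = 1
  not p3: Gödel ¬ of 0.25 = 0 (operand ≠ 0)
  (p3 ∨ not p3) = max(0.25, 0) = 0.25
  ((p3 ∨ not p3) ∨ p1) = max(0.25, 0) = 0.25
  not p2: Gödel ¬ of 0 = 1 (operand is 0)
  (p3 ∧ not p2) = min(0.25, 1) = 0.25
  (((p3 ∨ not p3) ∨ p1) ∨ (p3 ∧ not p2)) = max(0.25, 0.25) = 0.25
  ((p2 → p2) → (((p3 ∨ not p3) ∨ p1) ∨ (p3 ∧ not p2))): 1 > 0.25, so result = 0.25
Checking all 125 assignments confirms none give a value below 0.25.

0.25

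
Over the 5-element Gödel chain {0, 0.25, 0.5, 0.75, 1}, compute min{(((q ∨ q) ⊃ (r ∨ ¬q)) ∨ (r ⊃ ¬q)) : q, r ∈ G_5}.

0.25

The minimum is attained at q = 0.5, r = 0.25:
  (q ∨ q) = max(0.5, 0.5) = 0.5
  ¬q: Gödel ¬ of 0.5 = 0 (operand ≠ 0)
  (r ∨ ¬q) = max(0.25, 0) = 0.25
  ((q ∨ q) ⊃ (r ∨ ¬q)): 0.5 > 0.25, so result = 0.25
  ¬q: Gödel ¬ of 0.5 = 0 (operand ≠ 0)
  (r ⊃ ¬q): 0.25 > 0, so result = 0
  (((q ∨ q) ⊃ (r ∨ ¬q)) ∨ (r ⊃ ¬q)) = max(0.25, 0) = 0.25
Checking all 25 assignments confirms none give a value below 0.25.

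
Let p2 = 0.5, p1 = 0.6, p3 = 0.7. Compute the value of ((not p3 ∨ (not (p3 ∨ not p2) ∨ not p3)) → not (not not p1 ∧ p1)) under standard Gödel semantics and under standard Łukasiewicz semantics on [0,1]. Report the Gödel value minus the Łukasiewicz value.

0.00

Gödel evaluation:
  not p3: Gödel ¬ of 0.7 = 0 (operand ≠ 0)
  not p2: Gödel ¬ of 0.5 = 0 (operand ≠ 0)
  (p3 ∨ not p2) = max(0.7, 0) = 0.7
  not (p3 ∨ not p2): Gödel ¬ of 0.7 = 0 (operand ≠ 0)
  not p3: Gödel ¬ of 0.7 = 0 (operand ≠ 0)
  (not (p3 ∨ not p2) ∨ not p3) = max(0, 0) = 0
  (not p3 ∨ (not (p3 ∨ not p2) ∨ not p3)) = max(0, 0) = 0
  not p1: Gödel ¬ of 0.6 = 0 (operand ≠ 0)
  not not p1: Gödel ¬ of 0 = 1 (operand is 0)
  (not not p1 ∧ p1) = min(1, 0.6) = 0.6
  not (not not p1 ∧ p1): Gödel ¬ of 0.6 = 0 (operand ≠ 0)
  ((not p3 ∨ (not (p3 ∨ not p2) ∨ not p3)) → not (not not p1 ∧ p1)): 0 ≤ 0, so result = 1
  Gödel value = 1
Łukasiewicz evaluation:
  not p3: Łukasiewicz ¬ gives 1 − 0.7 = 0.3
  not p2: Łukasiewicz ¬ gives 1 − 0.5 = 0.5
  (p3 ∨ not p2) = max(0.7, 0.5) = 0.7
  not (p3 ∨ not p2): Łukasiewicz ¬ gives 1 − 0.7 = 0.3
  not p3: Łukasiewicz ¬ gives 1 − 0.7 = 0.3
  (not (p3 ∨ not p2) ∨ not p3) = max(0.3, 0.3) = 0.3
  (not p3 ∨ (not (p3 ∨ not p2) ∨ not p3)) = max(0.3, 0.3) = 0.3
  not p1: Łukasiewicz ¬ gives 1 − 0.6 = 0.4
  not not p1: Łukasiewicz ¬ gives 1 − 0.4 = 0.6
  (not not p1 ∧ p1) = min(0.6, 0.6) = 0.6
  not (not not p1 ∧ p1): Łukasiewicz ¬ gives 1 − 0.6 = 0.4
  ((not p3 ∨ (not (p3 ∨ not p2) ∨ not p3)) → not (not not p1 ∧ p1)): min(1, 1 − 0.3 + 0.4) = 1
  Łukasiewicz value = 1
Difference: 1 − 1 = 0.00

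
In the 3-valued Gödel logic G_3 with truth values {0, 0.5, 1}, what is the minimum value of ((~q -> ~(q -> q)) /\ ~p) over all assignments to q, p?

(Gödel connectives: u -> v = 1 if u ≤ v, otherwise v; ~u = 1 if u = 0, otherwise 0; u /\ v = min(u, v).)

The minimum is attained at q = 0, p = 0:
  ~q: Gödel ¬ of 0 = 1 (operand is 0)
  (q -> q): 0 ≤ 0, so result = 1
  ~(q -> q): Gödel ¬ of 1 = 0 (operand ≠ 0)
  (~q -> ~(q -> q)): 1 > 0, so result = 0
  ~p: Gödel ¬ of 0 = 1 (operand is 0)
  ((~q -> ~(q -> q)) /\ ~p) = min(0, 1) = 0
Checking all 9 assignments confirms none give a value below 0.00.

0.00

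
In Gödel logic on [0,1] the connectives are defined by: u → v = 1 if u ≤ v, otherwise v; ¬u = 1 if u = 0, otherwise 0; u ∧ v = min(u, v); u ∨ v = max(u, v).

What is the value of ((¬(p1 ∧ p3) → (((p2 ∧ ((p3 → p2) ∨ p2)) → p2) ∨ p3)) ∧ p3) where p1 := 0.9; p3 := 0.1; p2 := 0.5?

(p1 ∧ p3) = min(0.9, 0.1) = 0.1
¬(p1 ∧ p3): Gödel ¬ of 0.1 = 0 (operand ≠ 0)
(p3 → p2): 0.1 ≤ 0.5, so result = 1
((p3 → p2) ∨ p2) = max(1, 0.5) = 1
(p2 ∧ ((p3 → p2) ∨ p2)) = min(0.5, 1) = 0.5
((p2 ∧ ((p3 → p2) ∨ p2)) → p2): 0.5 ≤ 0.5, so result = 1
(((p2 ∧ ((p3 → p2) ∨ p2)) → p2) ∨ p3) = max(1, 0.1) = 1
(¬(p1 ∧ p3) → (((p2 ∧ ((p3 → p2) ∨ p2)) → p2) ∨ p3)): 0 ≤ 1, so result = 1
((¬(p1 ∧ p3) → (((p2 ∧ ((p3 → p2) ∨ p2)) → p2) ∨ p3)) ∧ p3) = min(1, 0.1) = 0.1

0.10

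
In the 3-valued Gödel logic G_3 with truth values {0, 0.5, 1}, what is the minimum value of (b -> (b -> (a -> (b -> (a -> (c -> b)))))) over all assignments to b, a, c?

Every assignment gives 1. For instance at b = 0, a = 0, c = 0:
  (c -> b): 0 ≤ 0, so result = 1
  (a -> (c -> b)): 0 ≤ 1, so result = 1
  (b -> (a -> (c -> b))): 0 ≤ 1, so result = 1
  (a -> (b -> (a -> (c -> b)))): 0 ≤ 1, so result = 1
  (b -> (a -> (b -> (a -> (c -> b))))): 0 ≤ 1, so result = 1
  (b -> (b -> (a -> (b -> (a -> (c -> b)))))): 0 ≤ 1, so result = 1
All 27 assignments give value 1 — the formula is a G_3-tautology.

1.00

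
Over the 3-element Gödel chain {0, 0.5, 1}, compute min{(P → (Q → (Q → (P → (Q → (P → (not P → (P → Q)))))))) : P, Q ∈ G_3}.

Every assignment gives 1. For instance at P = 0, Q = 0:
  not P: Gödel ¬ of 0 = 1 (operand is 0)
  (P → Q): 0 ≤ 0, so result = 1
  (not P → (P → Q)): 1 ≤ 1, so result = 1
  (P → (not P → (P → Q))): 0 ≤ 1, so result = 1
  (Q → (P → (not P → (P → Q)))): 0 ≤ 1, so result = 1
  (P → (Q → (P → (not P → (P → Q))))): 0 ≤ 1, so result = 1
  (Q → (P → (Q → (P → (not P → (P → Q)))))): 0 ≤ 1, so result = 1
  (Q → (Q → (P → (Q → (P → (not P → (P → Q))))))): 0 ≤ 1, so result = 1
  (P → (Q → (Q → (P → (Q → (P → (not P → (P → Q)))))))): 0 ≤ 1, so result = 1
All 9 assignments give value 1 — the formula is a G_3-tautology.

1.00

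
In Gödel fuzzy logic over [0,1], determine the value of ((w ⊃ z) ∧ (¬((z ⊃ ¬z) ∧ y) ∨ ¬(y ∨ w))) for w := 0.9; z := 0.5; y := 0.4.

(w ⊃ z): 0.9 > 0.5, so result = 0.5
¬z: Gödel ¬ of 0.5 = 0 (operand ≠ 0)
(z ⊃ ¬z): 0.5 > 0, so result = 0
((z ⊃ ¬z) ∧ y) = min(0, 0.4) = 0
¬((z ⊃ ¬z) ∧ y): Gödel ¬ of 0 = 1 (operand is 0)
(y ∨ w) = max(0.4, 0.9) = 0.9
¬(y ∨ w): Gödel ¬ of 0.9 = 0 (operand ≠ 0)
(¬((z ⊃ ¬z) ∧ y) ∨ ¬(y ∨ w)) = max(1, 0) = 1
((w ⊃ z) ∧ (¬((z ⊃ ¬z) ∧ y) ∨ ¬(y ∨ w))) = min(0.5, 1) = 0.5

0.50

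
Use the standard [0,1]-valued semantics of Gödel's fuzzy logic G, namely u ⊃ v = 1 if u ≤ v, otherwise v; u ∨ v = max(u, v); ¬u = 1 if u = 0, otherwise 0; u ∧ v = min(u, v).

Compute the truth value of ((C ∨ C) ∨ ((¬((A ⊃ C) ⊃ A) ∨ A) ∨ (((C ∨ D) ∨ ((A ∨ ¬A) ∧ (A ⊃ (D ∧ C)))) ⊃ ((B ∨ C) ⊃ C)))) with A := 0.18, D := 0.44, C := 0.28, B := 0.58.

0.28

(C ∨ C) = max(0.28, 0.28) = 0.28
(A ⊃ C): 0.18 ≤ 0.28, so result = 1
((A ⊃ C) ⊃ A): 1 > 0.18, so result = 0.18
¬((A ⊃ C) ⊃ A): Gödel ¬ of 0.18 = 0 (operand ≠ 0)
(¬((A ⊃ C) ⊃ A) ∨ A) = max(0, 0.18) = 0.18
(C ∨ D) = max(0.28, 0.44) = 0.44
¬A: Gödel ¬ of 0.18 = 0 (operand ≠ 0)
(A ∨ ¬A) = max(0.18, 0) = 0.18
(D ∧ C) = min(0.44, 0.28) = 0.28
(A ⊃ (D ∧ C)): 0.18 ≤ 0.28, so result = 1
((A ∨ ¬A) ∧ (A ⊃ (D ∧ C))) = min(0.18, 1) = 0.18
((C ∨ D) ∨ ((A ∨ ¬A) ∧ (A ⊃ (D ∧ C)))) = max(0.44, 0.18) = 0.44
(B ∨ C) = max(0.58, 0.28) = 0.58
((B ∨ C) ⊃ C): 0.58 > 0.28, so result = 0.28
(((C ∨ D) ∨ ((A ∨ ¬A) ∧ (A ⊃ (D ∧ C)))) ⊃ ((B ∨ C) ⊃ C)): 0.44 > 0.28, so result = 0.28
((¬((A ⊃ C) ⊃ A) ∨ A) ∨ (((C ∨ D) ∨ ((A ∨ ¬A) ∧ (A ⊃ (D ∧ C)))) ⊃ ((B ∨ C) ⊃ C))) = max(0.18, 0.28) = 0.28
((C ∨ C) ∨ ((¬((A ⊃ C) ⊃ A) ∨ A) ∨ (((C ∨ D) ∨ ((A ∨ ¬A) ∧ (A ⊃ (D ∧ C)))) ⊃ ((B ∨ C) ⊃ C)))) = max(0.28, 0.28) = 0.28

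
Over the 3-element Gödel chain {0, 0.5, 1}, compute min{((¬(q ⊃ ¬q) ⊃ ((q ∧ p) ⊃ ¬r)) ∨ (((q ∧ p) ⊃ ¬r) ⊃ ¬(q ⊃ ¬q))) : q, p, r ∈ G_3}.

Every assignment gives 1. For instance at q = 0, p = 0, r = 0:
  ¬q: Gödel ¬ of 0 = 1 (operand is 0)
  (q ⊃ ¬q): 0 ≤ 1, so result = 1
  ¬(q ⊃ ¬q): Gödel ¬ of 1 = 0 (operand ≠ 0)
  (q ∧ p) = min(0, 0) = 0
  ¬r: Gödel ¬ of 0 = 1 (operand is 0)
  ((q ∧ p) ⊃ ¬r): 0 ≤ 1, so result = 1
  (¬(q ⊃ ¬q) ⊃ ((q ∧ p) ⊃ ¬r)): 0 ≤ 1, so result = 1
  (q ∧ p) = min(0, 0) = 0
  ¬r: Gödel ¬ of 0 = 1 (operand is 0)
  ((q ∧ p) ⊃ ¬r): 0 ≤ 1, so result = 1
  ¬q: Gödel ¬ of 0 = 1 (operand is 0)
  (q ⊃ ¬q): 0 ≤ 1, so result = 1
  ¬(q ⊃ ¬q): Gödel ¬ of 1 = 0 (operand ≠ 0)
  (((q ∧ p) ⊃ ¬r) ⊃ ¬(q ⊃ ¬q)): 1 > 0, so result = 0
  ((¬(q ⊃ ¬q) ⊃ ((q ∧ p) ⊃ ¬r)) ∨ (((q ∧ p) ⊃ ¬r) ⊃ ¬(q ⊃ ¬q))) = max(1, 0) = 1
All 27 assignments give value 1 — the formula is a G_3-tautology.

1.00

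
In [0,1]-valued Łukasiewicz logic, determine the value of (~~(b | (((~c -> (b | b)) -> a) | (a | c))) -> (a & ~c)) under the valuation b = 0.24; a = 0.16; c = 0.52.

~c: Łukasiewicz ¬ gives 1 − 0.52 = 0.48
(b | b) = max(0.24, 0.24) = 0.24
(~c -> (b | b)): min(1, 1 − 0.48 + 0.24) = 0.76
((~c -> (b | b)) -> a): min(1, 1 − 0.76 + 0.16) = 0.4
(a | c) = max(0.16, 0.52) = 0.52
(((~c -> (b | b)) -> a) | (a | c)) = max(0.4, 0.52) = 0.52
(b | (((~c -> (b | b)) -> a) | (a | c))) = max(0.24, 0.52) = 0.52
~(b | (((~c -> (b | b)) -> a) | (a | c))): Łukasiewicz ¬ gives 1 − 0.52 = 0.48
~~(b | (((~c -> (b | b)) -> a) | (a | c))): Łukasiewicz ¬ gives 1 − 0.48 = 0.52
~c: Łukasiewicz ¬ gives 1 − 0.52 = 0.48
(a & ~c) = min(0.16, 0.48) = 0.16
(~~(b | (((~c -> (b | b)) -> a) | (a | c))) -> (a & ~c)): min(1, 1 − 0.52 + 0.16) = 0.64

0.64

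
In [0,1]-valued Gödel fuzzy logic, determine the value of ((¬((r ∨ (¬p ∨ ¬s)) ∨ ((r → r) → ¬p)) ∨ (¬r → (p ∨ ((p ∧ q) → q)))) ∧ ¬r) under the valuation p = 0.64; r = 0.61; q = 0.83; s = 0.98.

¬p: Gödel ¬ of 0.64 = 0 (operand ≠ 0)
¬s: Gödel ¬ of 0.98 = 0 (operand ≠ 0)
(¬p ∨ ¬s) = max(0, 0) = 0
(r ∨ (¬p ∨ ¬s)) = max(0.61, 0) = 0.61
(r → r): 0.61 ≤ 0.61, so result = 1
¬p: Gödel ¬ of 0.64 = 0 (operand ≠ 0)
((r → r) → ¬p): 1 > 0, so result = 0
((r ∨ (¬p ∨ ¬s)) ∨ ((r → r) → ¬p)) = max(0.61, 0) = 0.61
¬((r ∨ (¬p ∨ ¬s)) ∨ ((r → r) → ¬p)): Gödel ¬ of 0.61 = 0 (operand ≠ 0)
¬r: Gödel ¬ of 0.61 = 0 (operand ≠ 0)
(p ∧ q) = min(0.64, 0.83) = 0.64
((p ∧ q) → q): 0.64 ≤ 0.83, so result = 1
(p ∨ ((p ∧ q) → q)) = max(0.64, 1) = 1
(¬r → (p ∨ ((p ∧ q) → q))): 0 ≤ 1, so result = 1
(¬((r ∨ (¬p ∨ ¬s)) ∨ ((r → r) → ¬p)) ∨ (¬r → (p ∨ ((p ∧ q) → q)))) = max(0, 1) = 1
¬r: Gödel ¬ of 0.61 = 0 (operand ≠ 0)
((¬((r ∨ (¬p ∨ ¬s)) ∨ ((r → r) → ¬p)) ∨ (¬r → (p ∨ ((p ∧ q) → q)))) ∧ ¬r) = min(1, 0) = 0

0.00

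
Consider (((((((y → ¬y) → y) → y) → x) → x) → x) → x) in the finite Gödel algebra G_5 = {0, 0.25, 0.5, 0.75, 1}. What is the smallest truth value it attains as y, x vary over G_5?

0.25

The minimum is attained at y = 0.25, x = 0.25:
  ¬y: Gödel ¬ of 0.25 = 0 (operand ≠ 0)
  (y → ¬y): 0.25 > 0, so result = 0
  ((y → ¬y) → y): 0 ≤ 0.25, so result = 1
  (((y → ¬y) → y) → y): 1 > 0.25, so result = 0.25
  ((((y → ¬y) → y) → y) → x): 0.25 ≤ 0.25, so result = 1
  (((((y → ¬y) → y) → y) → x) → x): 1 > 0.25, so result = 0.25
  ((((((y → ¬y) → y) → y) → x) → x) → x): 0.25 ≤ 0.25, so result = 1
  (((((((y → ¬y) → y) → y) → x) → x) → x) → x): 1 > 0.25, so result = 0.25
Checking all 25 assignments confirms none give a value below 0.25.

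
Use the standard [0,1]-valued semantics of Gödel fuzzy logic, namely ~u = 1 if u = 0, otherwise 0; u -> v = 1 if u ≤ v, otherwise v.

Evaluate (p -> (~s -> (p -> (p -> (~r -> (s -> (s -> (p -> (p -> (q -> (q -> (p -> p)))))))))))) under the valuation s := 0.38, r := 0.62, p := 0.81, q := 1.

~s: Gödel ¬ of 0.38 = 0 (operand ≠ 0)
~r: Gödel ¬ of 0.62 = 0 (operand ≠ 0)
(p -> p): 0.81 ≤ 0.81, so result = 1
(q -> (p -> p)): 1 ≤ 1, so result = 1
(q -> (q -> (p -> p))): 1 ≤ 1, so result = 1
(p -> (q -> (q -> (p -> p)))): 0.81 ≤ 1, so result = 1
(p -> (p -> (q -> (q -> (p -> p))))): 0.81 ≤ 1, so result = 1
(s -> (p -> (p -> (q -> (q -> (p -> p)))))): 0.38 ≤ 1, so result = 1
(s -> (s -> (p -> (p -> (q -> (q -> (p -> p))))))): 0.38 ≤ 1, so result = 1
(~r -> (s -> (s -> (p -> (p -> (q -> (q -> (p -> p)))))))): 0 ≤ 1, so result = 1
(p -> (~r -> (s -> (s -> (p -> (p -> (q -> (q -> (p -> p))))))))): 0.81 ≤ 1, so result = 1
(p -> (p -> (~r -> (s -> (s -> (p -> (p -> (q -> (q -> (p -> p)))))))))): 0.81 ≤ 1, so result = 1
(~s -> (p -> (p -> (~r -> (s -> (s -> (p -> (p -> (q -> (q -> (p -> p))))))))))): 0 ≤ 1, so result = 1
(p -> (~s -> (p -> (p -> (~r -> (s -> (s -> (p -> (p -> (q -> (q -> (p -> p)))))))))))): 0.81 ≤ 1, so result = 1

1.00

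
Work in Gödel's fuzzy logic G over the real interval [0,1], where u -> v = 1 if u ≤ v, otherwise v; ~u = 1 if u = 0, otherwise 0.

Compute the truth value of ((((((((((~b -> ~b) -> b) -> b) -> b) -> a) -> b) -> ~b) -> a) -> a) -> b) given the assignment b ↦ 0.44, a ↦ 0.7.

~b: Gödel ¬ of 0.44 = 0 (operand ≠ 0)
~b: Gödel ¬ of 0.44 = 0 (operand ≠ 0)
(~b -> ~b): 0 ≤ 0, so result = 1
((~b -> ~b) -> b): 1 > 0.44, so result = 0.44
(((~b -> ~b) -> b) -> b): 0.44 ≤ 0.44, so result = 1
((((~b -> ~b) -> b) -> b) -> b): 1 > 0.44, so result = 0.44
(((((~b -> ~b) -> b) -> b) -> b) -> a): 0.44 ≤ 0.7, so result = 1
((((((~b -> ~b) -> b) -> b) -> b) -> a) -> b): 1 > 0.44, so result = 0.44
~b: Gödel ¬ of 0.44 = 0 (operand ≠ 0)
(((((((~b -> ~b) -> b) -> b) -> b) -> a) -> b) -> ~b): 0.44 > 0, so result = 0
((((((((~b -> ~b) -> b) -> b) -> b) -> a) -> b) -> ~b) -> a): 0 ≤ 0.7, so result = 1
(((((((((~b -> ~b) -> b) -> b) -> b) -> a) -> b) -> ~b) -> a) -> a): 1 > 0.7, so result = 0.7
((((((((((~b -> ~b) -> b) -> b) -> b) -> a) -> b) -> ~b) -> a) -> a) -> b): 0.7 > 0.44, so result = 0.44

0.44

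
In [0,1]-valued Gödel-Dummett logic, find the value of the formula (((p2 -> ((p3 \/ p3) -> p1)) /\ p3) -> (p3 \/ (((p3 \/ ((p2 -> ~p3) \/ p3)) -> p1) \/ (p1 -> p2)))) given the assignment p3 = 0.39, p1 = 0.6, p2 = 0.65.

1.00

(p3 \/ p3) = max(0.39, 0.39) = 0.39
((p3 \/ p3) -> p1): 0.39 ≤ 0.6, so result = 1
(p2 -> ((p3 \/ p3) -> p1)): 0.65 ≤ 1, so result = 1
((p2 -> ((p3 \/ p3) -> p1)) /\ p3) = min(1, 0.39) = 0.39
~p3: Gödel ¬ of 0.39 = 0 (operand ≠ 0)
(p2 -> ~p3): 0.65 > 0, so result = 0
((p2 -> ~p3) \/ p3) = max(0, 0.39) = 0.39
(p3 \/ ((p2 -> ~p3) \/ p3)) = max(0.39, 0.39) = 0.39
((p3 \/ ((p2 -> ~p3) \/ p3)) -> p1): 0.39 ≤ 0.6, so result = 1
(p1 -> p2): 0.6 ≤ 0.65, so result = 1
(((p3 \/ ((p2 -> ~p3) \/ p3)) -> p1) \/ (p1 -> p2)) = max(1, 1) = 1
(p3 \/ (((p3 \/ ((p2 -> ~p3) \/ p3)) -> p1) \/ (p1 -> p2))) = max(0.39, 1) = 1
(((p2 -> ((p3 \/ p3) -> p1)) /\ p3) -> (p3 \/ (((p3 \/ ((p2 -> ~p3) \/ p3)) -> p1) \/ (p1 -> p2)))): 0.39 ≤ 1, so result = 1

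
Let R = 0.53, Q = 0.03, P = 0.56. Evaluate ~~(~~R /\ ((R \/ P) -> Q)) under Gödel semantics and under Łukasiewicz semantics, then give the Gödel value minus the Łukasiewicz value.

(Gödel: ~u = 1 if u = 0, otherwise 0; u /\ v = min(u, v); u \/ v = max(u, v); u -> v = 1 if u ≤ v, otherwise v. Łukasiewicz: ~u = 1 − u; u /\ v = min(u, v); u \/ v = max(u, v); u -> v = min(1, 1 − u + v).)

Gödel evaluation:
  ~R: Gödel ¬ of 0.53 = 0 (operand ≠ 0)
  ~~R: Gödel ¬ of 0 = 1 (operand is 0)
  (R \/ P) = max(0.53, 0.56) = 0.56
  ((R \/ P) -> Q): 0.56 > 0.03, so result = 0.03
  (~~R /\ ((R \/ P) -> Q)) = min(1, 0.03) = 0.03
  ~(~~R /\ ((R \/ P) -> Q)): Gödel ¬ of 0.03 = 0 (operand ≠ 0)
  ~~(~~R /\ ((R \/ P) -> Q)): Gödel ¬ of 0 = 1 (operand is 0)
  Gödel value = 1
Łukasiewicz evaluation:
  ~R: Łukasiewicz ¬ gives 1 − 0.53 = 0.47
  ~~R: Łukasiewicz ¬ gives 1 − 0.47 = 0.53
  (R \/ P) = max(0.53, 0.56) = 0.56
  ((R \/ P) -> Q): min(1, 1 − 0.56 + 0.03) = 0.47
  (~~R /\ ((R \/ P) -> Q)) = min(0.53, 0.47) = 0.47
  ~(~~R /\ ((R \/ P) -> Q)): Łukasiewicz ¬ gives 1 − 0.47 = 0.53
  ~~(~~R /\ ((R \/ P) -> Q)): Łukasiewicz ¬ gives 1 − 0.53 = 0.47
  Łukasiewicz value = 0.47
Difference: 1 − 0.47 = 0.53

0.53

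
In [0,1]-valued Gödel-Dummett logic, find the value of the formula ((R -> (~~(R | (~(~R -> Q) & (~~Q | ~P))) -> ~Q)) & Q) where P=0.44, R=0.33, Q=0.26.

~R: Gödel ¬ of 0.33 = 0 (operand ≠ 0)
(~R -> Q): 0 ≤ 0.26, so result = 1
~(~R -> Q): Gödel ¬ of 1 = 0 (operand ≠ 0)
~Q: Gödel ¬ of 0.26 = 0 (operand ≠ 0)
~~Q: Gödel ¬ of 0 = 1 (operand is 0)
~P: Gödel ¬ of 0.44 = 0 (operand ≠ 0)
(~~Q | ~P) = max(1, 0) = 1
(~(~R -> Q) & (~~Q | ~P)) = min(0, 1) = 0
(R | (~(~R -> Q) & (~~Q | ~P))) = max(0.33, 0) = 0.33
~(R | (~(~R -> Q) & (~~Q | ~P))): Gödel ¬ of 0.33 = 0 (operand ≠ 0)
~~(R | (~(~R -> Q) & (~~Q | ~P))): Gödel ¬ of 0 = 1 (operand is 0)
~Q: Gödel ¬ of 0.26 = 0 (operand ≠ 0)
(~~(R | (~(~R -> Q) & (~~Q | ~P))) -> ~Q): 1 > 0, so result = 0
(R -> (~~(R | (~(~R -> Q) & (~~Q | ~P))) -> ~Q)): 0.33 > 0, so result = 0
((R -> (~~(R | (~(~R -> Q) & (~~Q | ~P))) -> ~Q)) & Q) = min(0, 0.26) = 0

0.00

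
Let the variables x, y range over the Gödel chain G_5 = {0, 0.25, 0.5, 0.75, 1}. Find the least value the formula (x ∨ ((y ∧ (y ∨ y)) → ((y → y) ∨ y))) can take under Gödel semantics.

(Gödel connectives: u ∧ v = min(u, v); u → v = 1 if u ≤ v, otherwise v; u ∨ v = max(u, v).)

Every assignment gives 1. For instance at x = 0, y = 0:
  (y ∨ y) = max(0, 0) = 0
  (y ∧ (y ∨ y)) = min(0, 0) = 0
  (y → y): 0 ≤ 0, so result = 1
  ((y → y) ∨ y) = max(1, 0) = 1
  ((y ∧ (y ∨ y)) → ((y → y) ∨ y)): 0 ≤ 1, so result = 1
  (x ∨ ((y ∧ (y ∨ y)) → ((y → y) ∨ y))) = max(0, 1) = 1
All 25 assignments give value 1 — the formula is a G_5-tautology.

1.00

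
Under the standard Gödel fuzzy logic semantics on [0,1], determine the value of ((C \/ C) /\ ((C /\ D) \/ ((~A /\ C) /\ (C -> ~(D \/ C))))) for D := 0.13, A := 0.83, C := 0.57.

0.13

(C \/ C) = max(0.57, 0.57) = 0.57
(C /\ D) = min(0.57, 0.13) = 0.13
~A: Gödel ¬ of 0.83 = 0 (operand ≠ 0)
(~A /\ C) = min(0, 0.57) = 0
(D \/ C) = max(0.13, 0.57) = 0.57
~(D \/ C): Gödel ¬ of 0.57 = 0 (operand ≠ 0)
(C -> ~(D \/ C)): 0.57 > 0, so result = 0
((~A /\ C) /\ (C -> ~(D \/ C))) = min(0, 0) = 0
((C /\ D) \/ ((~A /\ C) /\ (C -> ~(D \/ C)))) = max(0.13, 0) = 0.13
((C \/ C) /\ ((C /\ D) \/ ((~A /\ C) /\ (C -> ~(D \/ C))))) = min(0.57, 0.13) = 0.13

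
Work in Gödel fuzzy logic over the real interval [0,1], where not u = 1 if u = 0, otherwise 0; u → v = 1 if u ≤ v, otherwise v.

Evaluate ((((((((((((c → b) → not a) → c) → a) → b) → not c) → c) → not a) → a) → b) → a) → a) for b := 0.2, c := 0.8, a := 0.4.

0.40

(c → b): 0.8 > 0.2, so result = 0.2
not a: Gödel ¬ of 0.4 = 0 (operand ≠ 0)
((c → b) → not a): 0.2 > 0, so result = 0
(((c → b) → not a) → c): 0 ≤ 0.8, so result = 1
((((c → b) → not a) → c) → a): 1 > 0.4, so result = 0.4
(((((c → b) → not a) → c) → a) → b): 0.4 > 0.2, so result = 0.2
not c: Gödel ¬ of 0.8 = 0 (operand ≠ 0)
((((((c → b) → not a) → c) → a) → b) → not c): 0.2 > 0, so result = 0
(((((((c → b) → not a) → c) → a) → b) → not c) → c): 0 ≤ 0.8, so result = 1
not a: Gödel ¬ of 0.4 = 0 (operand ≠ 0)
((((((((c → b) → not a) → c) → a) → b) → not c) → c) → not a): 1 > 0, so result = 0
(((((((((c → b) → not a) → c) → a) → b) → not c) → c) → not a) → a): 0 ≤ 0.4, so result = 1
((((((((((c → b) → not a) → c) → a) → b) → not c) → c) → not a) → a) → b): 1 > 0.2, so result = 0.2
(((((((((((c → b) → not a) → c) → a) → b) → not c) → c) → not a) → a) → b) → a): 0.2 ≤ 0.4, so result = 1
((((((((((((c → b) → not a) → c) → a) → b) → not c) → c) → not a) → a) → b) → a) → a): 1 > 0.4, so result = 0.4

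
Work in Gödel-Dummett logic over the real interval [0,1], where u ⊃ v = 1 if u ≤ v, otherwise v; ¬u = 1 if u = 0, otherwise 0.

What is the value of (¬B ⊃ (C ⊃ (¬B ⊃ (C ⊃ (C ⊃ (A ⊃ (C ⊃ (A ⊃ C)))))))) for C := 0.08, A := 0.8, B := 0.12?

¬B: Gödel ¬ of 0.12 = 0 (operand ≠ 0)
¬B: Gödel ¬ of 0.12 = 0 (operand ≠ 0)
(A ⊃ C): 0.8 > 0.08, so result = 0.08
(C ⊃ (A ⊃ C)): 0.08 ≤ 0.08, so result = 1
(A ⊃ (C ⊃ (A ⊃ C))): 0.8 ≤ 1, so result = 1
(C ⊃ (A ⊃ (C ⊃ (A ⊃ C)))): 0.08 ≤ 1, so result = 1
(C ⊃ (C ⊃ (A ⊃ (C ⊃ (A ⊃ C))))): 0.08 ≤ 1, so result = 1
(¬B ⊃ (C ⊃ (C ⊃ (A ⊃ (C ⊃ (A ⊃ C)))))): 0 ≤ 1, so result = 1
(C ⊃ (¬B ⊃ (C ⊃ (C ⊃ (A ⊃ (C ⊃ (A ⊃ C))))))): 0.08 ≤ 1, so result = 1
(¬B ⊃ (C ⊃ (¬B ⊃ (C ⊃ (C ⊃ (A ⊃ (C ⊃ (A ⊃ C)))))))): 0 ≤ 1, so result = 1

1.00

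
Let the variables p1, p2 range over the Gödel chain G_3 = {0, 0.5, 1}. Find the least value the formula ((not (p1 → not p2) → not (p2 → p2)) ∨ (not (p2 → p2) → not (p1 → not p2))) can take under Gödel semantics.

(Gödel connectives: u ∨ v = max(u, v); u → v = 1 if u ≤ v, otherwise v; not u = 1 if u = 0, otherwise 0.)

1.00

Every assignment gives 1. For instance at p1 = 0, p2 = 0:
  not p2: Gödel ¬ of 0 = 1 (operand is 0)
  (p1 → not p2): 0 ≤ 1, so result = 1
  not (p1 → not p2): Gödel ¬ of 1 = 0 (operand ≠ 0)
  (p2 → p2): 0 ≤ 0, so result = 1
  not (p2 → p2): Gödel ¬ of 1 = 0 (operand ≠ 0)
  (not (p1 → not p2) → not (p2 → p2)): 0 ≤ 0, so result = 1
  (p2 → p2): 0 ≤ 0, so result = 1
  not (p2 → p2): Gödel ¬ of 1 = 0 (operand ≠ 0)
  not p2: Gödel ¬ of 0 = 1 (operand is 0)
  (p1 → not p2): 0 ≤ 1, so result = 1
  not (p1 → not p2): Gödel ¬ of 1 = 0 (operand ≠ 0)
  (not (p2 → p2) → not (p1 → not p2)): 0 ≤ 0, so result = 1
  ((not (p1 → not p2) → not (p2 → p2)) ∨ (not (p2 → p2) → not (p1 → not p2))) = max(1, 1) = 1
All 9 assignments give value 1 — the formula is a G_3-tautology.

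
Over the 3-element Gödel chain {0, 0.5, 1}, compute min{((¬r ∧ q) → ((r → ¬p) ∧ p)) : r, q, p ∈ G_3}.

The minimum is attained at r = 0, q = 0.5, p = 0:
  ¬r: Gödel ¬ of 0 = 1 (operand is 0)
  (¬r ∧ q) = min(1, 0.5) = 0.5
  ¬p: Gödel ¬ of 0 = 1 (operand is 0)
  (r → ¬p): 0 ≤ 1, so result = 1
  ((r → ¬p) ∧ p) = min(1, 0) = 0
  ((¬r ∧ q) → ((r → ¬p) ∧ p)): 0.5 > 0, so result = 0
Checking all 27 assignments confirms none give a value below 0.00.

0.00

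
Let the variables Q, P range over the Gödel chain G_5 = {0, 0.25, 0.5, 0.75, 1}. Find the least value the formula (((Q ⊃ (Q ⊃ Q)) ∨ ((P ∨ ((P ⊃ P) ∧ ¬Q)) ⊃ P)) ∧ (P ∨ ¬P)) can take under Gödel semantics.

The minimum is attained at Q = 0, P = 0.25:
  (Q ⊃ Q): 0 ≤ 0, so result = 1
  (Q ⊃ (Q ⊃ Q)): 0 ≤ 1, so result = 1
  (P ⊃ P): 0.25 ≤ 0.25, so result = 1
  ¬Q: Gödel ¬ of 0 = 1 (operand is 0)
  ((P ⊃ P) ∧ ¬Q) = min(1, 1) = 1
  (P ∨ ((P ⊃ P) ∧ ¬Q)) = max(0.25, 1) = 1
  ((P ∨ ((P ⊃ P) ∧ ¬Q)) ⊃ P): 1 > 0.25, so result = 0.25
  ((Q ⊃ (Q ⊃ Q)) ∨ ((P ∨ ((P ⊃ P) ∧ ¬Q)) ⊃ P)) = max(1, 0.25) = 1
  ¬P: Gödel ¬ of 0.25 = 0 (operand ≠ 0)
  (P ∨ ¬P) = max(0.25, 0) = 0.25
  (((Q ⊃ (Q ⊃ Q)) ∨ ((P ∨ ((P ⊃ P) ∧ ¬Q)) ⊃ P)) ∧ (P ∨ ¬P)) = min(1, 0.25) = 0.25
Checking all 25 assignments confirms none give a value below 0.25.

0.25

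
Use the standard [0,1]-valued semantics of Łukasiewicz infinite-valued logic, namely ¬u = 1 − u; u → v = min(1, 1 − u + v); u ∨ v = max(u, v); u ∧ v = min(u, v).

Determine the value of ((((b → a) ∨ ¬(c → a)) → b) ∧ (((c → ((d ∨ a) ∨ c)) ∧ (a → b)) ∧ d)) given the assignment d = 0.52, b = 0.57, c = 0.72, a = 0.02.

0.52

(b → a): min(1, 1 − 0.57 + 0.02) = 0.45
(c → a): min(1, 1 − 0.72 + 0.02) = 0.3
¬(c → a): Łukasiewicz ¬ gives 1 − 0.3 = 0.7
((b → a) ∨ ¬(c → a)) = max(0.45, 0.7) = 0.7
(((b → a) ∨ ¬(c → a)) → b): min(1, 1 − 0.7 + 0.57) = 0.87
(d ∨ a) = max(0.52, 0.02) = 0.52
((d ∨ a) ∨ c) = max(0.52, 0.72) = 0.72
(c → ((d ∨ a) ∨ c)): min(1, 1 − 0.72 + 0.72) = 1
(a → b): min(1, 1 − 0.02 + 0.57) = 1
((c → ((d ∨ a) ∨ c)) ∧ (a → b)) = min(1, 1) = 1
(((c → ((d ∨ a) ∨ c)) ∧ (a → b)) ∧ d) = min(1, 0.52) = 0.52
((((b → a) ∨ ¬(c → a)) → b) ∧ (((c → ((d ∨ a) ∨ c)) ∧ (a → b)) ∧ d)) = min(0.87, 0.52) = 0.52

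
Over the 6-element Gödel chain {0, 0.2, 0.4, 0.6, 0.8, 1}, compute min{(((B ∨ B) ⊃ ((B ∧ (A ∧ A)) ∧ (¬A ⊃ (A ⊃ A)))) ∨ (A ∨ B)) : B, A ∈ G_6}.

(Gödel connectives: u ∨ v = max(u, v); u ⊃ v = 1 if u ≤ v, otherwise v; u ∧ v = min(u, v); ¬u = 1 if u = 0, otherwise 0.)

The minimum is attained at B = 0.2, A = 0:
  (B ∨ B) = max(0.2, 0.2) = 0.2
  (A ∧ A) = min(0, 0) = 0
  (B ∧ (A ∧ A)) = min(0.2, 0) = 0
  ¬A: Gödel ¬ of 0 = 1 (operand is 0)
  (A ⊃ A): 0 ≤ 0, so result = 1
  (¬A ⊃ (A ⊃ A)): 1 ≤ 1, so result = 1
  ((B ∧ (A ∧ A)) ∧ (¬A ⊃ (A ⊃ A))) = min(0, 1) = 0
  ((B ∨ B) ⊃ ((B ∧ (A ∧ A)) ∧ (¬A ⊃ (A ⊃ A)))): 0.2 > 0, so result = 0
  (A ∨ B) = max(0, 0.2) = 0.2
  (((B ∨ B) ⊃ ((B ∧ (A ∧ A)) ∧ (¬A ⊃ (A ⊃ A)))) ∨ (A ∨ B)) = max(0, 0.2) = 0.2
Checking all 36 assignments confirms none give a value below 0.20.

0.20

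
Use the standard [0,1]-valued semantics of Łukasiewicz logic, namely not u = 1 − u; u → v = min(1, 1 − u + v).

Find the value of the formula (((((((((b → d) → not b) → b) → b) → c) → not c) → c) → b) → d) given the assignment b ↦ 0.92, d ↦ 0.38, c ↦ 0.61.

(b → d): min(1, 1 − 0.92 + 0.38) = 0.46
not b: Łukasiewicz ¬ gives 1 − 0.92 = 0.08
((b → d) → not b): min(1, 1 − 0.46 + 0.08) = 0.62
(((b → d) → not b) → b): min(1, 1 − 0.62 + 0.92) = 1
((((b → d) → not b) → b) → b): min(1, 1 − 1 + 0.92) = 0.92
(((((b → d) → not b) → b) → b) → c): min(1, 1 − 0.92 + 0.61) = 0.69
not c: Łukasiewicz ¬ gives 1 − 0.61 = 0.39
((((((b → d) → not b) → b) → b) → c) → not c): min(1, 1 − 0.69 + 0.39) = 0.7
(((((((b → d) → not b) → b) → b) → c) → not c) → c): min(1, 1 − 0.7 + 0.61) = 0.91
((((((((b → d) → not b) → b) → b) → c) → not c) → c) → b): min(1, 1 − 0.91 + 0.92) = 1
(((((((((b → d) → not b) → b) → b) → c) → not c) → c) → b) → d): min(1, 1 − 1 + 0.38) = 0.38

0.38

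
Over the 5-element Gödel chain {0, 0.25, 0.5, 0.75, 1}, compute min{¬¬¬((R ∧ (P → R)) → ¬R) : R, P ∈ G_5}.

0.00

The minimum is attained at R = 0, P = 0:
  (P → R): 0 ≤ 0, so result = 1
  (R ∧ (P → R)) = min(0, 1) = 0
  ¬R: Gödel ¬ of 0 = 1 (operand is 0)
  ((R ∧ (P → R)) → ¬R): 0 ≤ 1, so result = 1
  ¬((R ∧ (P → R)) → ¬R): Gödel ¬ of 1 = 0 (operand ≠ 0)
  ¬¬((R ∧ (P → R)) → ¬R): Gödel ¬ of 0 = 1 (operand is 0)
  ¬¬¬((R ∧ (P → R)) → ¬R): Gödel ¬ of 1 = 0 (operand ≠ 0)
Checking all 25 assignments confirms none give a value below 0.00.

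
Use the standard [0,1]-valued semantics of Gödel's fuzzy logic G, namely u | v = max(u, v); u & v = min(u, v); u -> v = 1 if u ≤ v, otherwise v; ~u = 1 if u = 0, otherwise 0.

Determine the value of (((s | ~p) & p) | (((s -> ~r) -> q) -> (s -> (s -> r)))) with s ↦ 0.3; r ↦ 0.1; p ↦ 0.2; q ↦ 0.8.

~p: Gödel ¬ of 0.2 = 0 (operand ≠ 0)
(s | ~p) = max(0.3, 0) = 0.3
((s | ~p) & p) = min(0.3, 0.2) = 0.2
~r: Gödel ¬ of 0.1 = 0 (operand ≠ 0)
(s -> ~r): 0.3 > 0, so result = 0
((s -> ~r) -> q): 0 ≤ 0.8, so result = 1
(s -> r): 0.3 > 0.1, so result = 0.1
(s -> (s -> r)): 0.3 > 0.1, so result = 0.1
(((s -> ~r) -> q) -> (s -> (s -> r))): 1 > 0.1, so result = 0.1
(((s | ~p) & p) | (((s -> ~r) -> q) -> (s -> (s -> r)))) = max(0.2, 0.1) = 0.2

0.20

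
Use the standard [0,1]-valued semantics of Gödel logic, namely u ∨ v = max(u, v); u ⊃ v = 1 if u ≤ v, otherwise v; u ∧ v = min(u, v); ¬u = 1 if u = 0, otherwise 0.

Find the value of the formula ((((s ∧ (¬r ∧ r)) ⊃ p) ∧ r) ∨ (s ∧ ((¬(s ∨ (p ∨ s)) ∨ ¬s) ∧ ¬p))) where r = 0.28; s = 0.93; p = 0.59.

¬r: Gödel ¬ of 0.28 = 0 (operand ≠ 0)
(¬r ∧ r) = min(0, 0.28) = 0
(s ∧ (¬r ∧ r)) = min(0.93, 0) = 0
((s ∧ (¬r ∧ r)) ⊃ p): 0 ≤ 0.59, so result = 1
(((s ∧ (¬r ∧ r)) ⊃ p) ∧ r) = min(1, 0.28) = 0.28
(p ∨ s) = max(0.59, 0.93) = 0.93
(s ∨ (p ∨ s)) = max(0.93, 0.93) = 0.93
¬(s ∨ (p ∨ s)): Gödel ¬ of 0.93 = 0 (operand ≠ 0)
¬s: Gödel ¬ of 0.93 = 0 (operand ≠ 0)
(¬(s ∨ (p ∨ s)) ∨ ¬s) = max(0, 0) = 0
¬p: Gödel ¬ of 0.59 = 0 (operand ≠ 0)
((¬(s ∨ (p ∨ s)) ∨ ¬s) ∧ ¬p) = min(0, 0) = 0
(s ∧ ((¬(s ∨ (p ∨ s)) ∨ ¬s) ∧ ¬p)) = min(0.93, 0) = 0
((((s ∧ (¬r ∧ r)) ⊃ p) ∧ r) ∨ (s ∧ ((¬(s ∨ (p ∨ s)) ∨ ¬s) ∧ ¬p))) = max(0.28, 0) = 0.28

0.28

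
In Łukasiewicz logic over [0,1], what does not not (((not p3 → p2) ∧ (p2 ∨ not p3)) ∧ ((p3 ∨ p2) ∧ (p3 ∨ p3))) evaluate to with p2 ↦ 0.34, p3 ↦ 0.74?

0.34

not p3: Łukasiewicz ¬ gives 1 − 0.74 = 0.26
(not p3 → p2): min(1, 1 − 0.26 + 0.34) = 1
not p3: Łukasiewicz ¬ gives 1 − 0.74 = 0.26
(p2 ∨ not p3) = max(0.34, 0.26) = 0.34
((not p3 → p2) ∧ (p2 ∨ not p3)) = min(1, 0.34) = 0.34
(p3 ∨ p2) = max(0.74, 0.34) = 0.74
(p3 ∨ p3) = max(0.74, 0.74) = 0.74
((p3 ∨ p2) ∧ (p3 ∨ p3)) = min(0.74, 0.74) = 0.74
(((not p3 → p2) ∧ (p2 ∨ not p3)) ∧ ((p3 ∨ p2) ∧ (p3 ∨ p3))) = min(0.34, 0.74) = 0.34
not (((not p3 → p2) ∧ (p2 ∨ not p3)) ∧ ((p3 ∨ p2) ∧ (p3 ∨ p3))): Łukasiewicz ¬ gives 1 − 0.34 = 0.66
not not (((not p3 → p2) ∧ (p2 ∨ not p3)) ∧ ((p3 ∨ p2) ∧ (p3 ∨ p3))): Łukasiewicz ¬ gives 1 − 0.66 = 0.34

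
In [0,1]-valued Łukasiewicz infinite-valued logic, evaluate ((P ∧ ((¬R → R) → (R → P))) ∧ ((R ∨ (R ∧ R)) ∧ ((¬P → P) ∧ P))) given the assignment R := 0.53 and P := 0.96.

0.53

¬R: Łukasiewicz ¬ gives 1 − 0.53 = 0.47
(¬R → R): min(1, 1 − 0.47 + 0.53) = 1
(R → P): min(1, 1 − 0.53 + 0.96) = 1
((¬R → R) → (R → P)): min(1, 1 − 1 + 1) = 1
(P ∧ ((¬R → R) → (R → P))) = min(0.96, 1) = 0.96
(R ∧ R) = min(0.53, 0.53) = 0.53
(R ∨ (R ∧ R)) = max(0.53, 0.53) = 0.53
¬P: Łukasiewicz ¬ gives 1 − 0.96 = 0.04
(¬P → P): min(1, 1 − 0.04 + 0.96) = 1
((¬P → P) ∧ P) = min(1, 0.96) = 0.96
((R ∨ (R ∧ R)) ∧ ((¬P → P) ∧ P)) = min(0.53, 0.96) = 0.53
((P ∧ ((¬R → R) → (R → P))) ∧ ((R ∨ (R ∧ R)) ∧ ((¬P → P) ∧ P))) = min(0.96, 0.53) = 0.53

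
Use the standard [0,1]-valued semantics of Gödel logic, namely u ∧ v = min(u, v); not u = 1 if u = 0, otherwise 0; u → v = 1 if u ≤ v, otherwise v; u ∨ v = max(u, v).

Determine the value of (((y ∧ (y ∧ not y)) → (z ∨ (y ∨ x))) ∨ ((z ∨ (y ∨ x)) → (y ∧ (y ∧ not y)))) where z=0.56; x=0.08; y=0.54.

1.00

not y: Gödel ¬ of 0.54 = 0 (operand ≠ 0)
(y ∧ not y) = min(0.54, 0) = 0
(y ∧ (y ∧ not y)) = min(0.54, 0) = 0
(y ∨ x) = max(0.54, 0.08) = 0.54
(z ∨ (y ∨ x)) = max(0.56, 0.54) = 0.56
((y ∧ (y ∧ not y)) → (z ∨ (y ∨ x))): 0 ≤ 0.56, so result = 1
(y ∨ x) = max(0.54, 0.08) = 0.54
(z ∨ (y ∨ x)) = max(0.56, 0.54) = 0.56
not y: Gödel ¬ of 0.54 = 0 (operand ≠ 0)
(y ∧ not y) = min(0.54, 0) = 0
(y ∧ (y ∧ not y)) = min(0.54, 0) = 0
((z ∨ (y ∨ x)) → (y ∧ (y ∧ not y))): 0.56 > 0, so result = 0
(((y ∧ (y ∧ not y)) → (z ∨ (y ∨ x))) ∨ ((z ∨ (y ∨ x)) → (y ∧ (y ∧ not y)))) = max(1, 0) = 1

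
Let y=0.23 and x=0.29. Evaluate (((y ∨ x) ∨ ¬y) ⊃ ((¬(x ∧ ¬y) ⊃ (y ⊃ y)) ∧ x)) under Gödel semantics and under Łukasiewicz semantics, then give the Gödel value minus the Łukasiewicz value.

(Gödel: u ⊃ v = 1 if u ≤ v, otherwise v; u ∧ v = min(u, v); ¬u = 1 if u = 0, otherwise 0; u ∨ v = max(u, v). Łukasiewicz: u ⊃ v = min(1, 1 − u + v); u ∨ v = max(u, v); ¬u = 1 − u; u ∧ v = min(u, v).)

Gödel evaluation:
  (y ∨ x) = max(0.23, 0.29) = 0.29
  ¬y: Gödel ¬ of 0.23 = 0 (operand ≠ 0)
  ((y ∨ x) ∨ ¬y) = max(0.29, 0) = 0.29
  ¬y: Gödel ¬ of 0.23 = 0 (operand ≠ 0)
  (x ∧ ¬y) = min(0.29, 0) = 0
  ¬(x ∧ ¬y): Gödel ¬ of 0 = 1 (operand is 0)
  (y ⊃ y): 0.23 ≤ 0.23, so result = 1
  (¬(x ∧ ¬y) ⊃ (y ⊃ y)): 1 ≤ 1, so result = 1
  ((¬(x ∧ ¬y) ⊃ (y ⊃ y)) ∧ x) = min(1, 0.29) = 0.29
  (((y ∨ x) ∨ ¬y) ⊃ ((¬(x ∧ ¬y) ⊃ (y ⊃ y)) ∧ x)): 0.29 ≤ 0.29, so result = 1
  Gödel value = 1
Łukasiewicz evaluation:
  (y ∨ x) = max(0.23, 0.29) = 0.29
  ¬y: Łukasiewicz ¬ gives 1 − 0.23 = 0.77
  ((y ∨ x) ∨ ¬y) = max(0.29, 0.77) = 0.77
  ¬y: Łukasiewicz ¬ gives 1 − 0.23 = 0.77
  (x ∧ ¬y) = min(0.29, 0.77) = 0.29
  ¬(x ∧ ¬y): Łukasiewicz ¬ gives 1 − 0.29 = 0.71
  (y ⊃ y): min(1, 1 − 0.23 + 0.23) = 1
  (¬(x ∧ ¬y) ⊃ (y ⊃ y)): min(1, 1 − 0.71 + 1) = 1
  ((¬(x ∧ ¬y) ⊃ (y ⊃ y)) ∧ x) = min(1, 0.29) = 0.29
  (((y ∨ x) ∨ ¬y) ⊃ ((¬(x ∧ ¬y) ⊃ (y ⊃ y)) ∧ x)): min(1, 1 − 0.77 + 0.29) = 0.52
  Łukasiewicz value = 0.52
Difference: 1 − 0.52 = 0.48

0.48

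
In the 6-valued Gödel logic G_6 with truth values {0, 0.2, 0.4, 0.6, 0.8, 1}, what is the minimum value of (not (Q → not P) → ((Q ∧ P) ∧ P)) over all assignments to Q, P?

0.20

The minimum is attained at Q = 0.2, P = 0.2:
  not P: Gödel ¬ of 0.2 = 0 (operand ≠ 0)
  (Q → not P): 0.2 > 0, so result = 0
  not (Q → not P): Gödel ¬ of 0 = 1 (operand is 0)
  (Q ∧ P) = min(0.2, 0.2) = 0.2
  ((Q ∧ P) ∧ P) = min(0.2, 0.2) = 0.2
  (not (Q → not P) → ((Q ∧ P) ∧ P)): 1 > 0.2, so result = 0.2
Checking all 36 assignments confirms none give a value below 0.20.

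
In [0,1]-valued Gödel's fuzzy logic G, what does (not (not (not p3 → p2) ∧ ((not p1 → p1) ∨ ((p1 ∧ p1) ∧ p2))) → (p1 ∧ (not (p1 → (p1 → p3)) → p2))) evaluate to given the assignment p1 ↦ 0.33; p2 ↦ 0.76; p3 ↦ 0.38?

0.33

not p3: Gödel ¬ of 0.38 = 0 (operand ≠ 0)
(not p3 → p2): 0 ≤ 0.76, so result = 1
not (not p3 → p2): Gödel ¬ of 1 = 0 (operand ≠ 0)
not p1: Gödel ¬ of 0.33 = 0 (operand ≠ 0)
(not p1 → p1): 0 ≤ 0.33, so result = 1
(p1 ∧ p1) = min(0.33, 0.33) = 0.33
((p1 ∧ p1) ∧ p2) = min(0.33, 0.76) = 0.33
((not p1 → p1) ∨ ((p1 ∧ p1) ∧ p2)) = max(1, 0.33) = 1
(not (not p3 → p2) ∧ ((not p1 → p1) ∨ ((p1 ∧ p1) ∧ p2))) = min(0, 1) = 0
not (not (not p3 → p2) ∧ ((not p1 → p1) ∨ ((p1 ∧ p1) ∧ p2))): Gödel ¬ of 0 = 1 (operand is 0)
(p1 → p3): 0.33 ≤ 0.38, so result = 1
(p1 → (p1 → p3)): 0.33 ≤ 1, so result = 1
not (p1 → (p1 → p3)): Gödel ¬ of 1 = 0 (operand ≠ 0)
(not (p1 → (p1 → p3)) → p2): 0 ≤ 0.76, so result = 1
(p1 ∧ (not (p1 → (p1 → p3)) → p2)) = min(0.33, 1) = 0.33
(not (not (not p3 → p2) ∧ ((not p1 → p1) ∨ ((p1 ∧ p1) ∧ p2))) → (p1 ∧ (not (p1 → (p1 → p3)) → p2))): 1 > 0.33, so result = 0.33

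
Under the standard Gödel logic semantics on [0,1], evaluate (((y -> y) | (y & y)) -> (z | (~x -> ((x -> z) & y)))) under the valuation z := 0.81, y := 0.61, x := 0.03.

1.00

(y -> y): 0.61 ≤ 0.61, so result = 1
(y & y) = min(0.61, 0.61) = 0.61
((y -> y) | (y & y)) = max(1, 0.61) = 1
~x: Gödel ¬ of 0.03 = 0 (operand ≠ 0)
(x -> z): 0.03 ≤ 0.81, so result = 1
((x -> z) & y) = min(1, 0.61) = 0.61
(~x -> ((x -> z) & y)): 0 ≤ 0.61, so result = 1
(z | (~x -> ((x -> z) & y))) = max(0.81, 1) = 1
(((y -> y) | (y & y)) -> (z | (~x -> ((x -> z) & y)))): 1 ≤ 1, so result = 1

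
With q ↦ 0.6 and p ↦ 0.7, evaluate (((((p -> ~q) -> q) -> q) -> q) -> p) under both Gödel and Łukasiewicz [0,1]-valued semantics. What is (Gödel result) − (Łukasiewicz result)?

Gödel evaluation:
  ~q: Gödel ¬ of 0.6 = 0 (operand ≠ 0)
  (p -> ~q): 0.7 > 0, so result = 0
  ((p -> ~q) -> q): 0 ≤ 0.6, so result = 1
  (((p -> ~q) -> q) -> q): 1 > 0.6, so result = 0.6
  ((((p -> ~q) -> q) -> q) -> q): 0.6 ≤ 0.6, so result = 1
  (((((p -> ~q) -> q) -> q) -> q) -> p): 1 > 0.7, so result = 0.7
  Gödel value = 0.7
Łukasiewicz evaluation:
  ~q: Łukasiewicz ¬ gives 1 − 0.6 = 0.4
  (p -> ~q): min(1, 1 − 0.7 + 0.4) = 0.7
  ((p -> ~q) -> q): min(1, 1 − 0.7 + 0.6) = 0.9
  (((p -> ~q) -> q) -> q): min(1, 1 − 0.9 + 0.6) = 0.7
  ((((p -> ~q) -> q) -> q) -> q): min(1, 1 − 0.7 + 0.6) = 0.9
  (((((p -> ~q) -> q) -> q) -> q) -> p): min(1, 1 − 0.9 + 0.7) = 0.8
  Łukasiewicz value = 0.8
Difference: 0.7 − 0.8 = -0.10

-0.10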